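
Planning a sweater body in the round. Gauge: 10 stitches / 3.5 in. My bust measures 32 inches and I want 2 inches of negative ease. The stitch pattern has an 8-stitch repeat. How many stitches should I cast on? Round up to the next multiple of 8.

CO 88 sts.

Finished = 32 − 2 = 30 inches.
10 / 3.5 = 2.857 sts/in.
30 × 2.857 = 85.71 sts.
Next multiple of 8: 88.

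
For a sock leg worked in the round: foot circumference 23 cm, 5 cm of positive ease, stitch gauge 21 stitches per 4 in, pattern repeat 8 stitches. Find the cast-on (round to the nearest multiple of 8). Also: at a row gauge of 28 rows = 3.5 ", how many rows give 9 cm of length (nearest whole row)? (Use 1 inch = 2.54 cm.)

Finished = 23 + 5 = 28 cm.
28 cm × 1/2.54 = 11.02 inches.
21/4 = 5.25 sts per in; 11.02 × 5.25 = 57.87 sts.
Nearest multiple of 8 → 56.
9 cm = 3.54 inches; × 8 = 28.35 → 28 rows.

Cast on 56 stitches; work 28 rows.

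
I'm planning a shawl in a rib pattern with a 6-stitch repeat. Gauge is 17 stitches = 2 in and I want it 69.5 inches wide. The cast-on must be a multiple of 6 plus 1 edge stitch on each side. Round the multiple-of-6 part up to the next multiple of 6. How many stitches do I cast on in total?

CO 596 sts.

17 / 2 = 8.5 sts per inch.
69.5 × 8.5 = 590.75 sts.
Less 2 edge sts → 588.75 for the repeat.
Next multiple of 6: 594.
Add back 2 edge sts → 596.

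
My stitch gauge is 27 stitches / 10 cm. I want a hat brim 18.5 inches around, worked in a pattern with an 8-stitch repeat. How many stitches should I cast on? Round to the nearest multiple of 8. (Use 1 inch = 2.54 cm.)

18.5 in = 18.5 × 2.54 = 46.99 cm.
27 / 10 = 2.7 sts/cm.
46.99 × 2.7 = 126.87 sts.
→ 128.

Cast on 128 stitches.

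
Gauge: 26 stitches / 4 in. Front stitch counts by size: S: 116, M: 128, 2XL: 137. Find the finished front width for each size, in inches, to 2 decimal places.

26/4 = 6.5 sts per in.
S: 116 / 6.5 = 17.846 → 17.85 in.
M: 128 / 6.5 = 19.692 → 19.69 in.
2XL: 137 / 6.5 = 21.077 → 21.08 in.

S 17.85 inches; M 19.69 inches; 2XL 21.08 inches.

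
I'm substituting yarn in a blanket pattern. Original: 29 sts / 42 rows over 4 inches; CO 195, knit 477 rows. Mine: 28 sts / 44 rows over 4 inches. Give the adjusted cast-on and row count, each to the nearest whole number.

Stitches: 195 × 28/29 = 188.28 → 188.
Rows: 477 × 44/42 = 499.71 → 500.

Cast on 188 stitches; work 500 rows.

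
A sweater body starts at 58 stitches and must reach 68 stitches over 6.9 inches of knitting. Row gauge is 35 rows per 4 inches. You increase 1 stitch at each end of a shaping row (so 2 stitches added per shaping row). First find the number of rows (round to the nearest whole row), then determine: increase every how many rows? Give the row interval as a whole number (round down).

Rows = 6.9 × 8.75 = 60.4 → 60 rows.
Stitches to add: 10 → 5 shaping rows (at 2 st each).
60 / 5 = 12.00 → every 12 rows.

Increase every 12th row.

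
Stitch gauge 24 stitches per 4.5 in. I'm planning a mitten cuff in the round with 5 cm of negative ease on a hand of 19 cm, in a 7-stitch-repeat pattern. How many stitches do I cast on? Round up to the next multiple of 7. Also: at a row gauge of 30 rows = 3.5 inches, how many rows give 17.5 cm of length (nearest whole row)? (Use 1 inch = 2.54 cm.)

Cast on 35 stitches; work 59 rows.

Finished = 19 − 5 = 14 cm.
14 cm × 1/2.54 = 5.51 inches.
24/4.5 = 5.333 sts per in; 5.51 × 5.333 = 29.40 sts.
Next multiple of 7 → 35.
17.5 cm = 6.89 inches; × 8.571 = 59.06 → 59 rows.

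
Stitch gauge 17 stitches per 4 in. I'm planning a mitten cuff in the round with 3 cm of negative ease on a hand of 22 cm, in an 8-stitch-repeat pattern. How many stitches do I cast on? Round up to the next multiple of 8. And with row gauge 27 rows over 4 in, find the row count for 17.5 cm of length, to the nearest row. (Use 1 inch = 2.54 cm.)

Cast on 32 stitches; work 47 rows.

Finished = 22 − 3 = 19 cm.
19 cm × 1/2.54 = 7.48 inches.
17/4 = 4.25 sts per in; 7.48 × 4.25 = 31.79 sts.
Next multiple of 8 → 32.
17.5 cm = 6.89 inches; × 6.75 = 46.51 → 47 rows.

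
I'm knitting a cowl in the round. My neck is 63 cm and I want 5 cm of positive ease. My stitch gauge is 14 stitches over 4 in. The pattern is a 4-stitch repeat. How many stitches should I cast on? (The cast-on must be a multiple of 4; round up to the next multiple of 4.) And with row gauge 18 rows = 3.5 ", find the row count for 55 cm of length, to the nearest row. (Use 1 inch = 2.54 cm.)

Finished = 63 + 5 = 68 cm.
68 cm × 1/2.54 = 26.77 inches.
14/4 = 3.5 sts per in; 26.77 × 3.5 = 93.70 sts.
Next multiple of 4 → 96.
55 cm = 21.65 inches; × 5.143 = 111.36 → 111 rows.

Cast on 96 stitches; work 111 rows.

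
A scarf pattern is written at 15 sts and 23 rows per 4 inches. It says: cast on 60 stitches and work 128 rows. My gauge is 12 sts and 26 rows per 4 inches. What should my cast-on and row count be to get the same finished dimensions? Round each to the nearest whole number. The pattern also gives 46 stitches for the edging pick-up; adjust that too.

Cast on 48 stitches; work 145 rows; edging pick-up 37 stitches.

Stitches: 60 × 12/15 = 48.00 → 48.
Rows: 128 × 26/23 = 144.70 → 145.
edging pick-up: 46 × 12/15 = 36.80 → 37.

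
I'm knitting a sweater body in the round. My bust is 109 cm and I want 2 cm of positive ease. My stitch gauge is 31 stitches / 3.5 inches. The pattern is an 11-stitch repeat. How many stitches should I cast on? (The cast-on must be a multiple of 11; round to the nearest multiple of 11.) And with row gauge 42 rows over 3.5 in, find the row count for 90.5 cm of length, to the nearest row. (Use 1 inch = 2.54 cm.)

Cast on 385 stitches; work 428 rows.

Finished = 109 + 2 = 111 cm.
111 cm × 1/2.54 = 43.70 inches.
31/3.5 = 8.857 sts per in; 43.70 × 8.857 = 387.06 sts.
Nearest multiple of 11 → 385.
90.5 cm = 35.63 inches; × 12 = 427.56 → 428 rows.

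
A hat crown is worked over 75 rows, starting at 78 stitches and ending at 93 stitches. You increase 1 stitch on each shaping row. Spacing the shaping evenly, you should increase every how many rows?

Stitches to add: |93 − 78| = 15.
Shaping rows needed: 15 / 1 = 15.
75 rows / 15 = every 5 rows.

Increase every 5th row.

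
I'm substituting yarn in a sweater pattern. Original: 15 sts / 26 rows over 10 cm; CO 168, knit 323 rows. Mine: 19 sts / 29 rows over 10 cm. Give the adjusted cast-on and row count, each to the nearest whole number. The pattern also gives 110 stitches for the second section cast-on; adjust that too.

Stitches: 168 × 19/15 = 212.80 → 213.
Rows: 323 × 29/26 = 360.27 → 360.
second section cast-on: 110 × 19/15 = 139.33 → 139.

Cast on 213 stitches; work 360 rows; second section cast-on 139 stitches.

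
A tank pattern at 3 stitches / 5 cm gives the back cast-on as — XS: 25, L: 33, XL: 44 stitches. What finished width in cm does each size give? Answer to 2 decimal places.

3/5 = 0.6 sts per cm.
XS: 25 / 0.6 = 41.667 → 41.67 cm.
L: 33 / 0.6 = 55.000 → 55.00 cm.
XL: 44 / 0.6 = 73.333 → 73.33 cm.

XS 41.67 cm; L 55.00 cm; XL 73.33 cm.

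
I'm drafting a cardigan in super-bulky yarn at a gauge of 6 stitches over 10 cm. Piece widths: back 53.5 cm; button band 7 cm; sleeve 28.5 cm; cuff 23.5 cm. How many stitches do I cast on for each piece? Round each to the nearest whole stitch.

back 32; button band 4; sleeve 17; cuff 14.

Rate = 6/10 = 0.6 sts per cm.
back: 53.5 × 0.6 = 32.10 → 32.
button band: 7 × 0.6 = 4.20 → 4.
sleeve: 28.5 × 0.6 = 17.10 → 17.
cuff: 23.5 × 0.6 = 14.10 → 14.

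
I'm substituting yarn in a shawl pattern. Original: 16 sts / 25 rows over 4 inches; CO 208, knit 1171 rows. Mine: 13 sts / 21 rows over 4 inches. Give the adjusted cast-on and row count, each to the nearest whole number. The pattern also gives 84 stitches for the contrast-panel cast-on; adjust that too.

Cast on 169 stitches; work 984 rows; contrast-panel cast-on 68 stitches.

Stitches: 208 × 13/16 = 169.00 → 169.
Rows: 1171 × 21/25 = 983.64 → 984.
contrast-panel cast-on: 84 × 13/16 = 68.25 → 68.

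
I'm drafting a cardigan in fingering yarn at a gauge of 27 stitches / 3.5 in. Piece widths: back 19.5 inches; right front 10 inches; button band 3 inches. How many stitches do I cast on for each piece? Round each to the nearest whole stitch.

back 150; right front 77; button band 23.

Rate = 27/3.5 = 7.714 sts per in.
back: 19.5 × 7.714 = 150.43 → 150.
right front: 10 × 7.714 = 77.14 → 77.
button band: 3 × 7.714 = 23.14 → 23.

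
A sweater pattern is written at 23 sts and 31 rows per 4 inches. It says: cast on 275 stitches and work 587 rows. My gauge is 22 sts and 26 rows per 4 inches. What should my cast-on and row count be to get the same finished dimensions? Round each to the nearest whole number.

Stitches: 275 × 22/23 = 263.04 → 263.
Rows: 587 × 26/31 = 492.32 → 492.

Cast on 263 stitches; work 492 rows.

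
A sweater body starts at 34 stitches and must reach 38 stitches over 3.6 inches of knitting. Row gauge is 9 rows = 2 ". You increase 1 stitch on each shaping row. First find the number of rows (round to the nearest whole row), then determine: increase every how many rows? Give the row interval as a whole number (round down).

Increase every 4th row.

Rows = 3.6 × 4.5 = 16.2 → 16 rows.
Stitches to add: 4 → 4 shaping rows (at 1 st each).
16 / 4 = 4.00 → every 4 rows.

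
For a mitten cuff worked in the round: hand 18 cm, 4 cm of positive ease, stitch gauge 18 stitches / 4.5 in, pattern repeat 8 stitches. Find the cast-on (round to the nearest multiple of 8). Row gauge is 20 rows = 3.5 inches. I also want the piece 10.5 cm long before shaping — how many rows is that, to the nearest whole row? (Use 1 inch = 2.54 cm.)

Finished = 18 + 4 = 22 cm.
22 cm × 1/2.54 = 8.66 inches.
18/4.5 = 4 sts per in; 8.66 × 4 = 34.65 sts.
Nearest multiple of 8 → 32.
10.5 cm = 4.13 inches; × 5.714 = 23.62 → 24 rows.

Cast on 32 stitches; work 24 rows.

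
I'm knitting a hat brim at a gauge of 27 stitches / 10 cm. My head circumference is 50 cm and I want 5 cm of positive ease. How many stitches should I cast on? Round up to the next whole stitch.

Finished = 50 + 5 = 55 cm.
27 / 10 = 2.7 sts per cm.
55.00 × 2.7 = 148.50 sts.
→ 149 sts.

CO 149 sts.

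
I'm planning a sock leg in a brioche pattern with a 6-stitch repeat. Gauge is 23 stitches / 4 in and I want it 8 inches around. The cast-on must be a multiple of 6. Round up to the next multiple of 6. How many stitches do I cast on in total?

23 / 4 = 5.75 sts per inch.
8 × 5.75 = 46.00 sts.
Next multiple of 6: 48.

CO 48 sts.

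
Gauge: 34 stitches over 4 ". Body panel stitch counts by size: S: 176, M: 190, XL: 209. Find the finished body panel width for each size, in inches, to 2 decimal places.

34/4 = 8.5 sts per in.
S: 176 / 8.5 = 20.706 → 20.71 in.
M: 190 / 8.5 = 22.353 → 22.35 in.
XL: 209 / 8.5 = 24.588 → 24.59 in.

S 20.71 inches; M 22.35 inches; XL 24.59 inches.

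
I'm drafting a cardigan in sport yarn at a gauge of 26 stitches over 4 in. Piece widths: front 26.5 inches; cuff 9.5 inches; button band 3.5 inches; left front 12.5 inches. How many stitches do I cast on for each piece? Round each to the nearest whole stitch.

front 172; cuff 62; button band 23; left front 81.

Rate = 26/4 = 6.5 sts per in.
front: 26.5 × 6.5 = 172.25 → 172.
cuff: 9.5 × 6.5 = 61.75 → 62.
button band: 3.5 × 6.5 = 22.75 → 23.
left front: 12.5 × 6.5 = 81.25 → 81.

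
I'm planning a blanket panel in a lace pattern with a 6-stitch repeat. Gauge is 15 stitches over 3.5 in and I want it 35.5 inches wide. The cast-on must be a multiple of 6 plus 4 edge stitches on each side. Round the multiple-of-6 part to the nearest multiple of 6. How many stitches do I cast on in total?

15 / 3.5 = 4.286 sts per inch.
35.5 × 4.286 = 152.14 sts.
Less 8 edge sts → 144.14 for the repeat.
Nearest multiple of 6: 144.
Add back 8 edge sts → 152.

CO 152 sts.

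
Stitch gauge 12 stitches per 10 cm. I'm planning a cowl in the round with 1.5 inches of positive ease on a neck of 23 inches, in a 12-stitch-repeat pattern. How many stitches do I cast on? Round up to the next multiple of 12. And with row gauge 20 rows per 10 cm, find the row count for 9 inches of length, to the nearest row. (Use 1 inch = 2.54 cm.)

Cast on 84 stitches; work 46 rows.

Finished = 23 + 1.5 = 24.5 inches.
24.5 inches × 2.54 = 62.23 cm.
12/10 = 1.2 sts per cm; 62.23 × 1.2 = 74.68 sts.
Next multiple of 12 → 84.
9 inches = 22.86 cm; × 2 = 45.72 → 46 rows.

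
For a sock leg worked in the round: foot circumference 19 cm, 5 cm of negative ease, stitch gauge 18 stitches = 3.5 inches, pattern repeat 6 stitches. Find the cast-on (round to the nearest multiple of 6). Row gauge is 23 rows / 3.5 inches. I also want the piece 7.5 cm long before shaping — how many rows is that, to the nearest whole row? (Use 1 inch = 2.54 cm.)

Cast on 30 stitches; work 19 rows.

Finished = 19 − 5 = 14 cm.
14 cm × 1/2.54 = 5.51 inches.
18/3.5 = 5.143 sts per in; 5.51 × 5.143 = 28.35 sts.
Nearest multiple of 6 → 30.
7.5 cm = 2.95 inches; × 6.571 = 19.40 → 19 rows.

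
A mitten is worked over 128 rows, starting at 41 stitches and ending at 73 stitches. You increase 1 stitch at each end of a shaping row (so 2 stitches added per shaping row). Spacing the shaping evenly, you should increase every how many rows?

Stitches to add: |73 − 41| = 32.
Shaping rows needed: 32 / 2 = 16.
128 rows / 16 = every 8 rows.

Increase every 8th row.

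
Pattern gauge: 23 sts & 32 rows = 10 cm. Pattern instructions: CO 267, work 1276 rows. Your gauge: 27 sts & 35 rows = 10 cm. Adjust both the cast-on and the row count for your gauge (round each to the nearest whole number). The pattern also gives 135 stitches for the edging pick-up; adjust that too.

Cast on 313 stitches; work 1396 rows; edging pick-up 158 stitches.

Stitches: 267 × 27/23 = 313.43 → 313.
Rows: 1276 × 35/32 = 1395.62 → 1396.
edging pick-up: 135 × 27/23 = 158.48 → 158.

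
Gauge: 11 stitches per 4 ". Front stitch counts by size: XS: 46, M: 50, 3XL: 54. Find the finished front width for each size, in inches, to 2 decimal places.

XS 16.73 inches; M 18.18 inches; 3XL 19.64 inches.

11/4 = 2.75 sts per in.
XS: 46 / 2.75 = 16.727 → 16.73 in.
M: 50 / 2.75 = 18.182 → 18.18 in.
3XL: 54 / 2.75 = 19.636 → 19.64 in.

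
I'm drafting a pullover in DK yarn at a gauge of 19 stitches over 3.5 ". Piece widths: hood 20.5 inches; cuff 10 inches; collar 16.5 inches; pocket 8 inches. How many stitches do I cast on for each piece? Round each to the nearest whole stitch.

hood 111; cuff 54; collar 90; pocket 43.

Rate = 19/3.5 = 5.429 sts per in.
hood: 20.5 × 5.429 = 111.29 → 111.
cuff: 10 × 5.429 = 54.29 → 54.
collar: 16.5 × 5.429 = 89.57 → 90.
pocket: 8 × 5.429 = 43.43 → 43.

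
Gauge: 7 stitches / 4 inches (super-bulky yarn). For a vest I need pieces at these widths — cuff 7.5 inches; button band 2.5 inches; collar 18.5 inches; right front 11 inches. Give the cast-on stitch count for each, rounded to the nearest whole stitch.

cuff 13; button band 4; collar 32; right front 19.

Rate = 7/4 = 1.75 sts per in.
cuff: 7.5 × 1.75 = 13.12 → 13.
button band: 2.5 × 1.75 = 4.38 → 4.
collar: 18.5 × 1.75 = 32.38 → 32.
right front: 11 × 1.75 = 19.25 → 19.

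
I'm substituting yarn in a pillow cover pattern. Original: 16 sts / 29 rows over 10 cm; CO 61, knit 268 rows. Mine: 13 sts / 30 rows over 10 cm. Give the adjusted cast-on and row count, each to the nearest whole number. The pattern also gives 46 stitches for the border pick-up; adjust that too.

Stitches: 61 × 13/16 = 49.56 → 50.
Rows: 268 × 30/29 = 277.24 → 277.
border pick-up: 46 × 13/16 = 37.38 → 37.

Cast on 50 stitches; work 277 rows; border pick-up 37 stitches.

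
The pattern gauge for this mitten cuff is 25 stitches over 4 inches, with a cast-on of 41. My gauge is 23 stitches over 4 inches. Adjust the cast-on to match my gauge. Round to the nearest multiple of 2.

Cast on 38 stitches.

Scale factor = 23 / 25 = 0.920.
41 × 23 / 25 = 37.72 sts.
→ 38 sts.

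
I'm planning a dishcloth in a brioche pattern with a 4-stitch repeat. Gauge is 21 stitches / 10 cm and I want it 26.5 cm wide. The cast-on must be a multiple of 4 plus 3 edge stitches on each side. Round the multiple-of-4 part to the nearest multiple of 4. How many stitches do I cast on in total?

Cast on 54 stitches.

21 / 10 = 2.1 sts per cm.
26.5 × 2.1 = 55.65 sts.
Less 6 edge sts → 49.65 for the repeat.
Nearest multiple of 4: 48.
Add back 6 edge sts → 54.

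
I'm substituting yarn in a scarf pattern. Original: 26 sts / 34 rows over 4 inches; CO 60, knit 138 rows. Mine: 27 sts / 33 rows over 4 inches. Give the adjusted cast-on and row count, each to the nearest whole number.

Cast on 62 stitches; work 134 rows.

Stitches: 60 × 27/26 = 62.31 → 62.
Rows: 138 × 33/34 = 133.94 → 134.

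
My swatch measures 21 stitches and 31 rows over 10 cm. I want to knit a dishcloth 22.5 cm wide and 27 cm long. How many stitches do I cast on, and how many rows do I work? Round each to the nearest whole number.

Stitch gauge = 21/10 = 2.1 sts/cm; 22.5 × 2.1 = 47.25 → 47 sts.
Row gauge = 31/10 = 3.1 rows/cm; 27 × 3.1 = 83.70 → 84 rows.

Cast on 47 stitches and work 84 rows.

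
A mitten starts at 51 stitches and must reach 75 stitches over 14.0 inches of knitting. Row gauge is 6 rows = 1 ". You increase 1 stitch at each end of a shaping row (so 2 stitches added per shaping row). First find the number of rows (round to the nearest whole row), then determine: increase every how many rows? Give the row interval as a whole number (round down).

Rows = 14.0 × 6 = 84.0 → 84 rows.
Stitches to add: 24 → 12 shaping rows (at 2 st each).
84 / 12 = 7.00 → every 7 rows.

Increase every 7th row.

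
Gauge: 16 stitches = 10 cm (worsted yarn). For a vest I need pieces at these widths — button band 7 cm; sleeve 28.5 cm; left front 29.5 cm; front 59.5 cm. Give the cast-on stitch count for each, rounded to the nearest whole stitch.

button band 11; sleeve 46; left front 47; front 95.

Rate = 16/10 = 1.6 sts per cm.
button band: 7 × 1.6 = 11.20 → 11.
sleeve: 28.5 × 1.6 = 45.60 → 46.
left front: 29.5 × 1.6 = 47.20 → 47.
front: 59.5 × 1.6 = 95.20 → 95.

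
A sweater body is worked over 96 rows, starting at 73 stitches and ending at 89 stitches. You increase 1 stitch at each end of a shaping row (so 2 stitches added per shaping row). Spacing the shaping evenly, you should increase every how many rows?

Increase every 12th row.

Stitches to add: |89 − 73| = 16.
Shaping rows needed: 16 / 2 = 8.
96 rows / 8 = every 12 rows.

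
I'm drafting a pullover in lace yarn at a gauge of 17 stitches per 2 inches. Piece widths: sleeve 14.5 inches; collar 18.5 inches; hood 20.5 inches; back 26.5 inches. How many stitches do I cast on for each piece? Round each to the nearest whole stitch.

Rate = 17/2 = 8.5 sts per in.
sleeve: 14.5 × 8.5 = 123.25 → 123.
collar: 18.5 × 8.5 = 157.25 → 157.
hood: 20.5 × 8.5 = 174.25 → 174.
back: 26.5 × 8.5 = 225.25 → 225.

sleeve 123; collar 157; hood 174; back 225.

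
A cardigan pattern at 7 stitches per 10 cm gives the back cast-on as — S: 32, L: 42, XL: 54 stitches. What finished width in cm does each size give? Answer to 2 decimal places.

7/10 = 0.7 sts per cm.
S: 32 / 0.7 = 45.714 → 45.71 cm.
L: 42 / 0.7 = 60.000 → 60.00 cm.
XL: 54 / 0.7 = 77.143 → 77.14 cm.

S 45.71 cm; L 60.00 cm; XL 77.14 cm.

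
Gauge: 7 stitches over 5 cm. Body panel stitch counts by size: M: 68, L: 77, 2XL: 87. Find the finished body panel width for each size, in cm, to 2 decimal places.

7/5 = 1.4 sts per cm.
M: 68 / 1.4 = 48.571 → 48.57 cm.
L: 77 / 1.4 = 55.000 → 55.00 cm.
2XL: 87 / 1.4 = 62.143 → 62.14 cm.

M 48.57 cm; L 55.00 cm; 2XL 62.14 cm.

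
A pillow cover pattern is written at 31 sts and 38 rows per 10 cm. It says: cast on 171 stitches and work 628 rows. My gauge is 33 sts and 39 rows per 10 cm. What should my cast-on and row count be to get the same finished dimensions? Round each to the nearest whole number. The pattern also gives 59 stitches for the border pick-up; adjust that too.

Stitches: 171 × 33/31 = 182.03 → 182.
Rows: 628 × 39/38 = 644.53 → 645.
border pick-up: 59 × 33/31 = 62.81 → 63.

Cast on 182 stitches; work 645 rows; border pick-up 63 stitches.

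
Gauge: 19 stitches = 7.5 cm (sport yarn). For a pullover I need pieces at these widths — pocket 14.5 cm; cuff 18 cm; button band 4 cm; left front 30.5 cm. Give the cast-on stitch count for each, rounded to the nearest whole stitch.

Rate = 19/7.5 = 2.533 sts per cm.
pocket: 14.5 × 2.533 = 36.73 → 37.
cuff: 18 × 2.533 = 45.60 → 46.
button band: 4 × 2.533 = 10.13 → 10.
left front: 30.5 × 2.533 = 77.27 → 77.

pocket 37; cuff 46; button band 10; left front 77.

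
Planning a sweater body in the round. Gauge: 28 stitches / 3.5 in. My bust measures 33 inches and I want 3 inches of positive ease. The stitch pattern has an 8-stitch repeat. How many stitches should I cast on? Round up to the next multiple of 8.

Finished = 33 + 3 = 36 inches.
28 / 3.5 = 8 sts/in.
36 × 8 = 288.00 sts.
Next multiple of 8: 288.

Cast on 288 stitches.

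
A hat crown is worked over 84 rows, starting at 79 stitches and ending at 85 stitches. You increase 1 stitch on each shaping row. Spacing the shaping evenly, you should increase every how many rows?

Increase every 14th row.

Stitches to add: |85 − 79| = 6.
Shaping rows needed: 6 / 1 = 6.
84 rows / 6 = every 14 rows.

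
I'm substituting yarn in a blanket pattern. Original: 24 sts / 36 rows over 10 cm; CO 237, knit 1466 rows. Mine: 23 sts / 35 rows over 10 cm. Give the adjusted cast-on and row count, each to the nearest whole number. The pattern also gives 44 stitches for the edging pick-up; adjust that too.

Stitches: 237 × 23/24 = 227.12 → 227.
Rows: 1466 × 35/36 = 1425.28 → 1425.
edging pick-up: 44 × 23/24 = 42.17 → 42.

Cast on 227 stitches; work 1425 rows; edging pick-up 42 stitches.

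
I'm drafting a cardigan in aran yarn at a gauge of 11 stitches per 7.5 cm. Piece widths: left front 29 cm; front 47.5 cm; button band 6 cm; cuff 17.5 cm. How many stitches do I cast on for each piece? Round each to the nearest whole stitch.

left front 43; front 70; button band 9; cuff 26.

Rate = 11/7.5 = 1.467 sts per cm.
left front: 29 × 1.467 = 42.53 → 43.
front: 47.5 × 1.467 = 69.67 → 70.
button band: 6 × 1.467 = 8.80 → 9.
cuff: 17.5 × 1.467 = 25.67 → 26.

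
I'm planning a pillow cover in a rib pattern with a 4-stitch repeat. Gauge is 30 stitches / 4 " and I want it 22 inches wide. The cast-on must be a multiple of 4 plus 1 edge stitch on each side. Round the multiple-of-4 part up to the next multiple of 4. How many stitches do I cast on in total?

166 stitches.

30 / 4 = 7.5 sts per inch.
22 × 7.5 = 165.00 sts.
Less 2 edge sts → 163.00 for the repeat.
Next multiple of 4: 164.
Add back 2 edge sts → 166.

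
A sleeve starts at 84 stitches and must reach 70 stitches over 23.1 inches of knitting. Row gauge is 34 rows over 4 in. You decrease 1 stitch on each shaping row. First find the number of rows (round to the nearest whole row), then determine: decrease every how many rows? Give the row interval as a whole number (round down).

Decrease every 14th row.

Rows = 23.1 × 8.5 = 196.4 → 196 rows.
Stitches to remove: 14 → 14 shaping rows (at 1 st each).
196 / 14 = 14.00 → every 14 rows.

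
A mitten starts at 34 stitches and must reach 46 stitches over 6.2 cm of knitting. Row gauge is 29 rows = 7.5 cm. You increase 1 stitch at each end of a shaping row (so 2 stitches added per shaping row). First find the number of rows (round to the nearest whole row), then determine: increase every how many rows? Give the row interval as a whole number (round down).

Increase every 4th row.

Rows = 6.2 × 3.867 = 24.0 → 24 rows.
Stitches to add: 12 → 6 shaping rows (at 2 st each).
24 / 6 = 4.00 → every 4 rows.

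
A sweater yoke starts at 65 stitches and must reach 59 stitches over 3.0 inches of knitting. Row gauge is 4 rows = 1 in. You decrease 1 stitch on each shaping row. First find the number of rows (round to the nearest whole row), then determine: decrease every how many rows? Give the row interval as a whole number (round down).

Decrease every 2nd row.

Rows = 3.0 × 4 = 12.0 → 12 rows.
Stitches to remove: 6 → 6 shaping rows (at 1 st each).
12 / 6 = 2.00 → every 2 rows.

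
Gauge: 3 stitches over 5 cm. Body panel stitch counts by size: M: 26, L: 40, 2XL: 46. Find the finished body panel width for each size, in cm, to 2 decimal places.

3/5 = 0.6 sts per cm.
M: 26 / 0.6 = 43.333 → 43.33 cm.
L: 40 / 0.6 = 66.667 → 66.67 cm.
2XL: 46 / 0.6 = 76.667 → 76.67 cm.

M 43.33 cm; L 66.67 cm; 2XL 76.67 cm.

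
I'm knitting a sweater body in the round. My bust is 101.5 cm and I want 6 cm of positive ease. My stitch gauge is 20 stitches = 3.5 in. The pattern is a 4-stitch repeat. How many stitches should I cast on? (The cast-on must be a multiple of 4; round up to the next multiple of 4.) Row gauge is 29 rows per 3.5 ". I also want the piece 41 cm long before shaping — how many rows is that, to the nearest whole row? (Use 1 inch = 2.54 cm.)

Cast on 244 stitches; work 134 rows.

Finished = 101.5 + 6 = 107.5 cm.
107.5 cm × 1/2.54 = 42.32 inches.
20/3.5 = 5.714 sts per in; 42.32 × 5.714 = 241.84 sts.
Next multiple of 4 → 244.
41 cm = 16.14 inches; × 8.286 = 133.75 → 134 rows.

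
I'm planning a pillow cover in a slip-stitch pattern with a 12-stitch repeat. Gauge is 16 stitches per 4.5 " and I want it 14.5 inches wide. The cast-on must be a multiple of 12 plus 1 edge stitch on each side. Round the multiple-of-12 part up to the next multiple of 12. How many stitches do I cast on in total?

16 / 4.5 = 3.556 sts per inch.
14.5 × 3.556 = 51.56 sts.
Less 2 edge sts → 49.56 for the repeat.
Next multiple of 12: 60.
Add back 2 edge sts → 62.

CO 62 sts.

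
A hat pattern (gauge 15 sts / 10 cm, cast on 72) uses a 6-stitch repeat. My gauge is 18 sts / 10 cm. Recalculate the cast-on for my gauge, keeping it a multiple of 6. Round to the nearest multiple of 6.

CO 84 sts.

72 × 18 / 15 = 86.40.
Nearest multiple of 6: 84.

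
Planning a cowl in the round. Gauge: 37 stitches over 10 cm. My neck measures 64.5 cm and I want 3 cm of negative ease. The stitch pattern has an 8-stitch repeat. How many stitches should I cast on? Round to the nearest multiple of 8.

Finished = 64.5 − 3 = 61.5 cm.
37 / 10 = 3.7 sts/cm.
61.5 × 3.7 = 227.55 sts.
Nearest multiple of 8: 224.

Cast on 224 stitches.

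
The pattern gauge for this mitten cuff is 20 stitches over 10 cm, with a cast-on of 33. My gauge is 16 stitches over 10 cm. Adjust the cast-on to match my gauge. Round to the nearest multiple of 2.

Scale factor = 16 / 20 = 0.800.
33 × 16 / 20 = 26.40 sts.
→ 26 sts.

Cast on 26 stitches.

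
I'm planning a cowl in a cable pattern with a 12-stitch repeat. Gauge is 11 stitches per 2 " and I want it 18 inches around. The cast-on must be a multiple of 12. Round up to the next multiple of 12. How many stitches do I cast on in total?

108 stitches.

11 / 2 = 5.5 sts per inch.
18 × 5.5 = 99.00 sts.
Next multiple of 12: 108.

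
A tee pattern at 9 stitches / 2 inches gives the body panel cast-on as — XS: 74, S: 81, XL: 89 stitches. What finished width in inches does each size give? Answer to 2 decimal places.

9/2 = 4.5 sts per in.
XS: 74 / 4.5 = 16.444 → 16.44 in.
S: 81 / 4.5 = 18.000 → 18.00 in.
XL: 89 / 4.5 = 19.778 → 19.78 in.

XS 16.44 inches; S 18.00 inches; XL 19.78 inches.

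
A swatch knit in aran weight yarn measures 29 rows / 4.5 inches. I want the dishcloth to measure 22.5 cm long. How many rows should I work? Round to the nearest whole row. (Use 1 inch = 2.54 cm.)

57 rows.

22.5 cm = 8.86 in.
29 rows / 4.5 in = 6.444 rows per inch.
8.86 × 6.444 = 57.09 rows.
Round to nearest → 57.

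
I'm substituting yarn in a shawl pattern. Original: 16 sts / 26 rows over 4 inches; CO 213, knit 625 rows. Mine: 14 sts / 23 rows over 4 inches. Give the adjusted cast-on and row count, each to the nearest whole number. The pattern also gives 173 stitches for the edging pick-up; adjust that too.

Cast on 186 stitches; work 553 rows; edging pick-up 151 stitches.

Stitches: 213 × 14/16 = 186.38 → 186.
Rows: 625 × 23/26 = 552.88 → 553.
edging pick-up: 173 × 14/16 = 151.38 → 151.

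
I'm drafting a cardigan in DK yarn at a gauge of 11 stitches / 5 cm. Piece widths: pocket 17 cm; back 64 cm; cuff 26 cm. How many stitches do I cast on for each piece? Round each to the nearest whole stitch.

pocket 37; back 141; cuff 57.

Rate = 11/5 = 2.2 sts per cm.
pocket: 17 × 2.2 = 37.40 → 37.
back: 64 × 2.2 = 140.80 → 141.
cuff: 26 × 2.2 = 57.20 → 57.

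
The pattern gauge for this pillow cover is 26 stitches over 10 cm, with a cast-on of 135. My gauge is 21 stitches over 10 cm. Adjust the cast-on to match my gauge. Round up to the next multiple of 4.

CO 112 sts.

Scale factor = 21 / 26 = 0.808.
135 × 21 / 26 = 109.04 sts.
→ 112 sts.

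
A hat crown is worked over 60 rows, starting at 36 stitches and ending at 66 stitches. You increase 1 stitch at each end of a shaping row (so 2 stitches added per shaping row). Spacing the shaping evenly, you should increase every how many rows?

Increase every 4th row.

Stitches to add: |66 − 36| = 30.
Shaping rows needed: 30 / 2 = 15.
60 rows / 15 = every 4 rows.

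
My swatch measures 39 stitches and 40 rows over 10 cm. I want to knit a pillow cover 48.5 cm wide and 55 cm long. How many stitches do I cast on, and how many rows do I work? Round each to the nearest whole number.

Stitch gauge = 39/10 = 3.9 sts/cm; 48.5 × 3.9 = 189.15 → 189 sts.
Row gauge = 40/10 = 4 rows/cm; 55 × 4 = 220.00 → 220 rows.

Cast on 189 stitches and work 220 rows.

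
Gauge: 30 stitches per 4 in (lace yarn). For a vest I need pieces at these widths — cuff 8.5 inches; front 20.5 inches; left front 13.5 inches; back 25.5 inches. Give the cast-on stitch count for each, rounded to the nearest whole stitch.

Rate = 30/4 = 7.5 sts per in.
cuff: 8.5 × 7.5 = 63.75 → 64.
front: 20.5 × 7.5 = 153.75 → 154.
left front: 13.5 × 7.5 = 101.25 → 101.
back: 25.5 × 7.5 = 191.25 → 191.

cuff 64; front 154; left front 101; back 191.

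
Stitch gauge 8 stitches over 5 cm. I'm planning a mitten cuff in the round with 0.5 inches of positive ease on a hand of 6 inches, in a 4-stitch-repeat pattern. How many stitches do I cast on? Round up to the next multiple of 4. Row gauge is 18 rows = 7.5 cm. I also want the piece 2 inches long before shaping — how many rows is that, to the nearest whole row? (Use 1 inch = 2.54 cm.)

Cast on 28 stitches; work 12 rows.

Finished = 6 + 0.5 = 6.5 inches.
6.5 inches × 2.54 = 16.51 cm.
8/5 = 1.6 sts per cm; 16.51 × 1.6 = 26.42 sts.
Next multiple of 4 → 28.
2 inches = 5.08 cm; × 2.4 = 12.19 → 12 rows.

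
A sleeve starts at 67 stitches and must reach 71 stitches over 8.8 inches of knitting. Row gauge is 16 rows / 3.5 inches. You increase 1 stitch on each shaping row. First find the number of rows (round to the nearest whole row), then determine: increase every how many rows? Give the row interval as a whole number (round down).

Rows = 8.8 × 4.571 = 40.2 → 40 rows.
Stitches to add: 4 → 4 shaping rows (at 1 st each).
40 / 4 = 10.00 → every 10 rows.

Increase every 10th row.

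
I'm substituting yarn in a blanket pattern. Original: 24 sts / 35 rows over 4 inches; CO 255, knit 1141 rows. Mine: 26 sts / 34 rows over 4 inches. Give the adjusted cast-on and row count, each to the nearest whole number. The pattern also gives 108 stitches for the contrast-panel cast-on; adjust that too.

Stitches: 255 × 26/24 = 276.25 → 276.
Rows: 1141 × 34/35 = 1108.40 → 1108.
contrast-panel cast-on: 108 × 26/24 = 117.00 → 117.

Cast on 276 stitches; work 1108 rows; contrast-panel cast-on 117 stitches.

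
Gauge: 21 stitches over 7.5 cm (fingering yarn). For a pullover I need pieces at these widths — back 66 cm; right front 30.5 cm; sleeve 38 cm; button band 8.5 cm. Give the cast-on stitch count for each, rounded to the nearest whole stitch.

Rate = 21/7.5 = 2.8 sts per cm.
back: 66 × 2.8 = 184.80 → 185.
right front: 30.5 × 2.8 = 85.40 → 85.
sleeve: 38 × 2.8 = 106.40 → 106.
button band: 8.5 × 2.8 = 23.80 → 24.

back 185; right front 85; sleeve 106; button band 24.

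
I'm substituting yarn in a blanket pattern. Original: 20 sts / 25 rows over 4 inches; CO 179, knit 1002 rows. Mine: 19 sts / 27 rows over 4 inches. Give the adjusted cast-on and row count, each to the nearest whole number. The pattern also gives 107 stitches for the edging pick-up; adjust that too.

Cast on 170 stitches; work 1082 rows; edging pick-up 102 stitches.

Stitches: 179 × 19/20 = 170.05 → 170.
Rows: 1002 × 27/25 = 1082.16 → 1082.
edging pick-up: 107 × 19/20 = 101.65 → 102.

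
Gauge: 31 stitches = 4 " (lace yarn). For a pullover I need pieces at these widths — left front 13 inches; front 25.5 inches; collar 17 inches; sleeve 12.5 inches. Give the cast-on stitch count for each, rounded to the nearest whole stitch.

left front 101; front 198; collar 132; sleeve 97.

Rate = 31/4 = 7.75 sts per in.
left front: 13 × 7.75 = 100.75 → 101.
front: 25.5 × 7.75 = 197.62 → 198.
collar: 17 × 7.75 = 131.75 → 132.
sleeve: 12.5 × 7.75 = 96.88 → 97.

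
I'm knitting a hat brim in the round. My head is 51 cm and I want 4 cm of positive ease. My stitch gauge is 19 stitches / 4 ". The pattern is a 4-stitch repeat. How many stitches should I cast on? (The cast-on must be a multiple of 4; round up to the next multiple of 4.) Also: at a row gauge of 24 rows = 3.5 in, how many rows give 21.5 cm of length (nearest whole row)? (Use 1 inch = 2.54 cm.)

Cast on 104 stitches; work 58 rows.

Finished = 51 + 4 = 55 cm.
55 cm × 1/2.54 = 21.65 inches.
19/4 = 4.75 sts per in; 21.65 × 4.75 = 102.85 sts.
Next multiple of 4 → 104.
21.5 cm = 8.46 inches; × 6.857 = 58.04 → 58 rows.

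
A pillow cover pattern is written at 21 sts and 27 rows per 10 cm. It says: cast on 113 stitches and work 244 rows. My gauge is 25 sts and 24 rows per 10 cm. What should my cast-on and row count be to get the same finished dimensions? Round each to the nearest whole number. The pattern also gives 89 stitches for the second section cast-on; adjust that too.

Cast on 135 stitches; work 217 rows; second section cast-on 106 stitches.

Stitches: 113 × 25/21 = 134.52 → 135.
Rows: 244 × 24/27 = 216.89 → 217.
second section cast-on: 89 × 25/21 = 105.95 → 106.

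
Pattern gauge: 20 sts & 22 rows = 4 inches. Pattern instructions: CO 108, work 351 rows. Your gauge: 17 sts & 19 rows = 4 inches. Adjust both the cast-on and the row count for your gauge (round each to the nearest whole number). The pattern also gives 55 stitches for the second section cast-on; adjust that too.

Stitches: 108 × 17/20 = 91.80 → 92.
Rows: 351 × 19/22 = 303.14 → 303.
second section cast-on: 55 × 17/20 = 46.75 → 47.

Cast on 92 stitches; work 303 rows; second section cast-on 47 stitches.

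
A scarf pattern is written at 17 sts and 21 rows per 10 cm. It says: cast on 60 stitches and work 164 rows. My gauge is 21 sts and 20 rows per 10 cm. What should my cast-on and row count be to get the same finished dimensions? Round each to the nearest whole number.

Cast on 74 stitches; work 156 rows.

Stitches: 60 × 21/17 = 74.12 → 74.
Rows: 164 × 20/21 = 156.19 → 156.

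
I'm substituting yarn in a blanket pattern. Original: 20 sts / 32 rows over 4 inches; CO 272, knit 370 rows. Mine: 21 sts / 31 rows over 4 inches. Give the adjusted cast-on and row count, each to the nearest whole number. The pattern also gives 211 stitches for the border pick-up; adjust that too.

Stitches: 272 × 21/20 = 285.60 → 286.
Rows: 370 × 31/32 = 358.44 → 358.
border pick-up: 211 × 21/20 = 221.55 → 222.

Cast on 286 stitches; work 358 rows; border pick-up 222 stitches.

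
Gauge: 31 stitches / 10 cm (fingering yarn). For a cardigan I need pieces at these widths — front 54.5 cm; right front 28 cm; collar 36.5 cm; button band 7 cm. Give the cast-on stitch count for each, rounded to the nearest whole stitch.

front 169; right front 87; collar 113; button band 22.

Rate = 31/10 = 3.1 sts per cm.
front: 54.5 × 3.1 = 168.95 → 169.
right front: 28 × 3.1 = 86.80 → 87.
collar: 36.5 × 3.1 = 113.15 → 113.
button band: 7 × 3.1 = 21.70 → 22.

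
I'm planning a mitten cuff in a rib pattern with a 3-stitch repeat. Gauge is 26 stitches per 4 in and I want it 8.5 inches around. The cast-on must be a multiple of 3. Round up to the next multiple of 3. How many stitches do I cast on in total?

57 stitches.

26 / 4 = 6.5 sts per inch.
8.5 × 6.5 = 55.25 sts.
Next multiple of 3: 57.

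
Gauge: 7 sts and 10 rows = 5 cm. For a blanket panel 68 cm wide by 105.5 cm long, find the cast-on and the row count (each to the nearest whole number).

Cast on 95 stitches and work 211 rows.

Stitch gauge = 7/5 = 1.4 sts/cm; 68 × 1.4 = 95.20 → 95 sts.
Row gauge = 10/5 = 2 rows/cm; 105.5 × 2 = 211.00 → 211 rows.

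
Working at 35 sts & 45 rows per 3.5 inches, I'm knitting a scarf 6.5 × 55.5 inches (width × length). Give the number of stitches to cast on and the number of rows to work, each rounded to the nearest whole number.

Cast on 65 stitches and work 714 rows.

Stitch gauge = 35/3.5 = 10 sts/in; 6.5 × 10 = 65.00 → 65 sts.
Row gauge = 45/3.5 = 12.857 rows/in; 55.5 × 12.857 = 713.57 → 714 rows.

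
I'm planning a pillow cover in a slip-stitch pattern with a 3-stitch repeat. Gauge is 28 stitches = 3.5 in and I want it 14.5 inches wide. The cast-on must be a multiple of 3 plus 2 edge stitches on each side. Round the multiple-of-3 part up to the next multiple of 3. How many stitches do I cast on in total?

28 / 3.5 = 8 sts per inch.
14.5 × 8 = 116.00 sts.
Less 4 edge sts → 112.00 for the repeat.
Next multiple of 3: 114.
Add back 4 edge sts → 118.

CO 118 sts.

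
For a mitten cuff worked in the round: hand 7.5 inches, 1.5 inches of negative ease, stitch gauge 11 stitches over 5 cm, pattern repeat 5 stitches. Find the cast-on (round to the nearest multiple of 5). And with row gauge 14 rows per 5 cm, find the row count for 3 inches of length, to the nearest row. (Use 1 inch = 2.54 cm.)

Cast on 35 stitches; work 21 rows.

Finished = 7.5 − 1.5 = 6 inches.
6 inches × 2.54 = 15.24 cm.
11/5 = 2.2 sts per cm; 15.24 × 2.2 = 33.53 sts.
Nearest multiple of 5 → 35.
3 inches = 7.62 cm; × 2.8 = 21.34 → 21 rows.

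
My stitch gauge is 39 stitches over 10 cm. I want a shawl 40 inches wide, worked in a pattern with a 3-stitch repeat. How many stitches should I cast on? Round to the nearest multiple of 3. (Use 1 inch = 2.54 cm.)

Cast on 396 stitches.

40 in = 40 × 2.54 = 101.60 cm.
39 / 10 = 3.9 sts/cm.
101.60 × 3.9 = 396.24 sts.
→ 396.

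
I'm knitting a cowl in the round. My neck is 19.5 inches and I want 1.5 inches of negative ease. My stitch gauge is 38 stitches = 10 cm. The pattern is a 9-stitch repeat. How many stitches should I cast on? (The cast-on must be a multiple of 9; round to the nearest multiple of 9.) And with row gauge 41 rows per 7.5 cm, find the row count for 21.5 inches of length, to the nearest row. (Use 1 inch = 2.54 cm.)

Finished = 19.5 − 1.5 = 18 inches.
18 inches × 2.54 = 45.72 cm.
38/10 = 3.8 sts per cm; 45.72 × 3.8 = 173.74 sts.
Nearest multiple of 9 → 171.
21.5 inches = 54.61 cm; × 5.467 = 298.53 → 299 rows.

Cast on 171 stitches; work 299 rows.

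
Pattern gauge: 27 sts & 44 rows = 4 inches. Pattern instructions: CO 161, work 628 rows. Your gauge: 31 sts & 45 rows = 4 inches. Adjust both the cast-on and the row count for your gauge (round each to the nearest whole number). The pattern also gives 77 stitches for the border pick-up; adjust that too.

Stitches: 161 × 31/27 = 184.85 → 185.
Rows: 628 × 45/44 = 642.27 → 642.
border pick-up: 77 × 31/27 = 88.41 → 88.

Cast on 185 stitches; work 642 rows; border pick-up 88 stitches.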